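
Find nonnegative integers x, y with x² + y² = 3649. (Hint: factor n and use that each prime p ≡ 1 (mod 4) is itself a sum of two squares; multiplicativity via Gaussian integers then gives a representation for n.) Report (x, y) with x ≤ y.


Step 1: Factor n = 3649 = 41 · 89.
Step 2: Check the mod-4 condition on each prime factor: 41 ≡ 1 (mod 4), exponent 1; 89 ≡ 1 (mod 4), exponent 1.
All primes ≡ 3 (mod 4) appear to even exponent (or don't appear), so by the two-squares theorem n IS expressible as a sum of two squares.
Step 3: Build a representation. Here n = 41 · 89 is a product of primes ≡ 1 (mod 4). Each prime p ≡ 1 (mod 4) is itself a sum of two squares; find a² by testing p − a² for a perfect square:
  41: 41 − 1² = 40, 41 − 2² = 37, 41 − 3² = 32, 41 − 4² = 25 = 5² ⇒ 41 = 4² + 5².
  89: 89 − 1² = 88, 89 − 2² = 85, 89 − 3² = 80, 89 − 4² = 73, 89 − 5² = 64 = 8² ⇒ 89 = 5² + 8².
  Combine using the Brahmagupta–Fibonacci identity (a² + b²)(c² + d²) = (ac − bd)² + (ad + bc)² = (ac + bd)² + (ad − bc)²:
  41 · 89 = 3649: from (4² + 5²)(5² + 8²), take (4·5 − 5·8, 4·8 + 5·5) = (20 − 40, 32 + 25) = (-20, 57); dropping signs (only squares matter) gives (20, 57); check 20² + 57² = 400 + 3249 = 3649 ✓.
Step 4: Order so x ≤ y and verify: 20² + 57² = 400 + 3249 = 3649 = n. ✓

n = 3649 = 20² + 57² (one valid representation with x ≤ y).


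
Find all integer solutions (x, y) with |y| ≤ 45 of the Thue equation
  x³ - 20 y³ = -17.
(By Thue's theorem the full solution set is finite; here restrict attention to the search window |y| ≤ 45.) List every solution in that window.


The equation is x³ - 20y³ = -17. For fixed y, x³ = 20·y³ − 17, so a solution requires the RHS to be a perfect cube.
Strategy: iterate y from -45 to 45, compute RHS = 20·y³ − 17, and check whether it is a (positive or negative) perfect cube.
Check small values of y:
  y = 0: RHS = -17 is not a perfect cube.
  y = 1: RHS = 3 is not a perfect cube.
  y = -1: RHS = -37 is not a perfect cube.
  y = 2: RHS = 143 is not a perfect cube.
  y = -2: RHS = -177 is not a perfect cube.
  y = 3: RHS = 523 is not a perfect cube.
  y = -3: RHS = -557 is not a perfect cube.
Continuing the search up to |y| = 45 finds no solutions either.
No (x, y) in the scanned range satisfies the equation.

No integer solutions with |y| ≤ 45.


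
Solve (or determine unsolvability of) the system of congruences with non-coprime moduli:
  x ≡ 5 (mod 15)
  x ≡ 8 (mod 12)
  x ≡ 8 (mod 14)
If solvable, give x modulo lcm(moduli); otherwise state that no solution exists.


Moduli 15, 12, 14 are not pairwise coprime, so CRT works modulo lcm(m_i) when all pairwise compatibility conditions hold.
Pairwise compatibility: gcd(m_i, m_j) must divide a_i - a_j for every pair.
Merge one congruence at a time:
  Start: x ≡ 5 (mod 15).
  Combine with x ≡ 8 (mod 12): gcd(15, 12) = 3; 8 - 5 = 3, which IS divisible by 3, so compatible.
    Write x = 5 + 15·t and substitute into x ≡ 8 (mod 12): 15·t ≡ 8 − 5 = 3 (mod 12).
    Divide the congruence (and modulus) by g = 3: 5·t ≡ 1 (mod 4).
    Reduce coefficients mod 4: 1·t ≡ 1 (mod 4).
    So t ≡ 1 (mod 4).
    Then x = 5 + 15·1 = 20, valid modulo lcm(15, 12) = 60: x ≡ 20 (mod 60).
  Combine with x ≡ 8 (mod 14): gcd(60, 14) = 2; 8 - 20 = -12, which IS divisible by 2, so compatible.
    Write x = 20 + 60·t and substitute into x ≡ 8 (mod 14): 60·t ≡ 8 − 20 = -12 (mod 14).
    Divide the congruence (and modulus) by g = 2: 30·t ≡ -6 (mod 7).
    Reduce coefficients mod 7: 2·t ≡ 1 (mod 7).
    The inverse of 2 mod 7 is 4 (since 2·4 = 8 = 1·7 + 1), so t ≡ 4·1 = 4 ≡ 4 (mod 7).
    Then x = 20 + 60·4 = 260, valid modulo lcm(60, 14) = 420: x ≡ 260 (mod 420).
Verify: 260 mod 15 = 5, 260 mod 12 = 8, 260 mod 14 = 8.

x ≡ 260 (mod 420).


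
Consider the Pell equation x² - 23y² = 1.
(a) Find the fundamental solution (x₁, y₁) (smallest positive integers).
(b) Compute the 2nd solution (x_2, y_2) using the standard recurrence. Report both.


Step 1: Find the fundamental solution (x₁, y₁) of x² - 23y² = 1.
  Expand √23 as a continued fraction. a₀ = ⌊√23⌋ = 4; iterate m_{k+1} = d_k·a_k − m_k, d_{k+1} = (23 − m_{k+1}²)/d_k, a_{k+1} = ⌊(a₀ + m_{k+1})/d_{k+1}⌋ (starting m₀ = 0, d₀ = 1), with convergents p_k = a_k·p_{k-1} + p_{k-2}, q_k = a_k·q_{k-1} + q_{k-2} (p₋₁ = 1, q₋₁ = 0):
  k = 0: a₀ = 4; p₀/q₀ = 4/1; p₀² − 23·q₀² = 16 − 23 = -7.
  k = 1: m = 4, d = 7, a = ⌊(4 + 4)/7⌋ = 1; p/q = (1·4 + 1)/(1·1 + 0) = 5/1; p² − 23·q² = 25 − 23 = 2.
  k = 2: m = 3, d = 2, a = ⌊(4 + 3)/2⌋ = 3; p/q = (3·5 + 4)/(3·1 + 1) = 19/4; p² − 23·q² = 361 − 368 = -7.
  k = 3: m = 3, d = 7, a = ⌊(4 + 3)/7⌋ = 1; p/q = (1·19 + 5)/(1·4 + 1) = 24/5; p² − 23·q² = 576 − 575 = 1.
  The first convergent with p² − 23·q² = 1 gives the fundamental solution (x₁, y₁) = (24, 5).
Step 2: Apply the recurrence (x_{n+1}, y_{n+1}) = (x₁x_n + 23y₁y_n, x₁y_n + y₁x_n) repeatedly.
  From (x_1, y_1) = (24, 5): x_2 = 24·24 + 23·5·5 = 1151; y_2 = 24·5 + 5·24 = 240.
Step 3: Verify x_2² - 23·y_2² = 1324801 - 1324800 = 1 (should be 1). ✓

(x_1, y_1) = (24, 5); (x_2, y_2) = (1151, 240).


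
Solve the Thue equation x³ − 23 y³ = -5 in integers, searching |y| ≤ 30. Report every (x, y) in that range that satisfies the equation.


The equation is x³ - 23y³ = -5. For fixed y, x³ = 23·y³ − 5, so a solution requires the RHS to be a perfect cube.
Strategy: iterate y from -30 to 30, compute RHS = 23·y³ − 5, and check whether it is a (positive or negative) perfect cube.
Check small values of y:
  y = 0: RHS = -5 is not a perfect cube.
  y = 1: RHS = 18 is not a perfect cube.
  y = -1: RHS = -28 is not a perfect cube.
  y = 2: RHS = 179 is not a perfect cube.
  y = -2: RHS = -189 is not a perfect cube.
  y = 3: RHS = 616 is not a perfect cube.
  y = -3: RHS = -626 is not a perfect cube.
Continuing the search up to |y| = 30 finds no solutions either.
No (x, y) in the scanned range satisfies the equation.

No integer solutions with |y| ≤ 30.


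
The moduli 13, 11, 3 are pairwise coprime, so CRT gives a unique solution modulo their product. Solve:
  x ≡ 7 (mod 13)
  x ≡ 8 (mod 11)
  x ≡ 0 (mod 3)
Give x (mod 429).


Moduli 13, 11, 3 are pairwise coprime; by CRT there is a unique solution modulo M = 13 · 11 · 3 = 429.
Solve pairwise, accumulating the modulus:
  Start with x ≡ 7 (mod 13).
  Combine with x ≡ 8 (mod 11): since gcd(13, 11) = 1, we get a unique residue mod 143.
    Write x = 7 + 13·t and substitute into x ≡ 8 (mod 11): 13·t ≡ 8 − 7 = 1 (mod 11).
    Reduce coefficients mod 11: 2·t ≡ 1 (mod 11).
    The inverse of 2 mod 11 is 6 (since 2·6 = 12 = 1·11 + 1), so t ≡ 6·1 = 6 ≡ 6 (mod 11).
    Then x = 7 + 13·6 = 85, valid modulo lcm(13, 11) = 143: x ≡ 85 (mod 143).
  Combine with x ≡ 0 (mod 3): since gcd(143, 3) = 1, we get a unique residue mod 429.
    Write x = 85 + 143·t and substitute into x ≡ 0 (mod 3): 143·t ≡ 0 − 85 = -85 (mod 3).
    Reduce coefficients mod 3: 2·t ≡ 2 (mod 3).
    The inverse of 2 mod 3 is 2 (since 2·2 = 4 = 1·3 + 1), so t ≡ 2·2 = 4 ≡ 1 (mod 3).
    Then x = 85 + 143·1 = 228, valid modulo lcm(143, 3) = 429: x ≡ 228 (mod 429).
Verify: 228 mod 13 = 7 ✓, 228 mod 11 = 8 ✓, 228 mod 3 = 0 ✓.

x ≡ 228 (mod 429).


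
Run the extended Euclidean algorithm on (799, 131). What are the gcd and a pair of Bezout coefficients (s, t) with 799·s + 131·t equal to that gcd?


Euclidean algorithm on (799, 131) — divide until remainder is 0:
  799 = 6 · 131 + 13
  131 = 10 · 13 + 1
  13 = 13 · 1 + 0
gcd(799, 131) = 1.
Track Bezout coefficients alongside the remainders: start with r₀ = 799 = a·1 + b·0 (s = 1, t = 0) and r₁ = 131 = a·0 + b·1 (s = 0, t = 1); each new remainder r_{k+1} = r_{k-1} − q_k·r_k inherits s_{k+1} = s_{k-1} − q_k·s_k, t_{k+1} = t_{k-1} − q_k·t_k, so r_k = a·s_k + b·t_k at every step:
  q = 6: r = 13, s = 1 − 6·0 = 1, t = 0 − 6·1 = -6  (check: 799·1 + 131·(-6) = 13)
  q = 10: r = 1, s = 0 − 10·1 = -10, t = 1 − 10·(-6) = 61  (check: 799·(-10) + 131·61 = 1)
The row with r = 1 (the gcd) gives the Bezout coefficients s = -10, t = 61.
Result: 799 · (-10) + 131 · (61) = 1.

gcd(799, 131) = 1; s = -10, t = 61 (check: 799·(-10) + 131·61 = 1).


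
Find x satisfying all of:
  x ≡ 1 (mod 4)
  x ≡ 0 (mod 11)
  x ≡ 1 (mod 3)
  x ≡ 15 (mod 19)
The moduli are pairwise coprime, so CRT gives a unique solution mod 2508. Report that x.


Product of moduli M = 4 · 11 · 3 · 19 = 2508.
Merge one congruence at a time:
  Start: x ≡ 1 (mod 4).
  Combine with x ≡ 0 (mod 11); new modulus lcm = 44.
    Write x = 1 + 4·t and substitute into x ≡ 0 (mod 11): 4·t ≡ 0 − 1 = -1 (mod 11).
    Reduce coefficients mod 11: 4·t ≡ 10 (mod 11).
    The inverse of 4 mod 11 is 3 (since 4·3 = 12 = 1·11 + 1), so t ≡ 3·10 = 30 ≡ 8 (mod 11).
    Then x = 1 + 4·8 = 33, valid modulo lcm(4, 11) = 44: x ≡ 33 (mod 44).
  Combine with x ≡ 1 (mod 3); new modulus lcm = 132.
    Write x = 33 + 44·t and substitute into x ≡ 1 (mod 3): 44·t ≡ 1 − 33 = -32 (mod 3).
    Reduce coefficients mod 3: 2·t ≡ 1 (mod 3).
    The inverse of 2 mod 3 is 2 (since 2·2 = 4 = 1·3 + 1), so t ≡ 2·1 = 2 ≡ 2 (mod 3).
    Then x = 33 + 44·2 = 121, valid modulo lcm(44, 3) = 132: x ≡ 121 (mod 132).
  Combine with x ≡ 15 (mod 19); new modulus lcm = 2508.
    Write x = 121 + 132·t and substitute into x ≡ 15 (mod 19): 132·t ≡ 15 − 121 = -106 (mod 19).
    Reduce coefficients mod 19: 18·t ≡ 8 (mod 19).
    The inverse of 18 mod 19 is 18 (since 18·18 = 324 = 17·19 + 1), so t ≡ 18·8 = 144 ≡ 11 (mod 19).
    Then x = 121 + 132·11 = 1573, valid modulo lcm(132, 19) = 2508: x ≡ 1573 (mod 2508).
Verify against each original: 1573 mod 4 = 1, 1573 mod 11 = 0, 1573 mod 3 = 1, 1573 mod 19 = 15.

x ≡ 1573 (mod 2508).


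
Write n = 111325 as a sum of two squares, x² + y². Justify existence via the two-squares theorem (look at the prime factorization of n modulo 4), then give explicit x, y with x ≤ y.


Step 1: Factor n = 111325 = 5^2 · 61 · 73.
Step 2: Check the mod-4 condition on each prime factor: 5 ≡ 1 (mod 4), exponent 2; 61 ≡ 1 (mod 4), exponent 1; 73 ≡ 1 (mod 4), exponent 1.
All primes ≡ 3 (mod 4) appear to even exponent (or don't appear), so by the two-squares theorem n IS expressible as a sum of two squares.
Step 3: Build a representation. Group n = k² · m with k = 5 and m = 61 · 73 = 4453 (a product of primes ≡ 1 (mod 4)); a representation of m scales to one of n via (k·x)² + (k·y)² = k²(x² + y²). Each prime p ≡ 1 (mod 4) is itself a sum of two squares; find a² by testing p − a² for a perfect square:
  61: 61 − 1² = 60, 61 − 2² = 57, 61 − 3² = 52, 61 − 4² = 45, 61 − 5² = 36 = 6² ⇒ 61 = 5² + 6².
  73: 73 − 1² = 72, 73 − 2² = 69, 73 − 3² = 64 = 8² ⇒ 73 = 3² + 8².
  Combine using the Brahmagupta–Fibonacci identity (a² + b²)(c² + d²) = (ac − bd)² + (ad + bc)² = (ac + bd)² + (ad − bc)²:
  61 · 73 = 4453: from (5² + 6²)(3² + 8²), take (5·3 − 6·8, 5·8 + 6·3) = (15 − 48, 40 + 18) = (-33, 58); dropping signs (only squares matter) gives (33, 58); check 33² + 58² = 1089 + 3364 = 4453 ✓.
  Scale by k = 5: (5·33, 5·58) = (165, 290).
Step 4: Order so x ≤ y and verify: 165² + 290² = 27225 + 84100 = 111325 = n. ✓

n = 111325 = 165² + 290² (one valid representation with x ≤ y).


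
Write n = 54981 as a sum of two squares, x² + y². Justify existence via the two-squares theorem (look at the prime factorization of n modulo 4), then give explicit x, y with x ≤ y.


Step 1: Factor n = 54981 = 3^2 · 41 · 149.
Step 2: Check the mod-4 condition on each prime factor: 3 ≡ 3 (mod 4), exponent 2 (must be even); 41 ≡ 1 (mod 4), exponent 1; 149 ≡ 1 (mod 4), exponent 1.
All primes ≡ 3 (mod 4) appear to even exponent (or don't appear), so by the two-squares theorem n IS expressible as a sum of two squares.
Step 3: Build a representation. Group n = k² · m with k = 3 and m = 41 · 149 = 6109 (a product of primes ≡ 1 (mod 4)); a representation of m scales to one of n via (k·x)² + (k·y)² = k²(x² + y²). Each prime p ≡ 1 (mod 4) is itself a sum of two squares; find a² by testing p − a² for a perfect square:
  41: 41 − 1² = 40, 41 − 2² = 37, 41 − 3² = 32, 41 − 4² = 25 = 5² ⇒ 41 = 4² + 5².
  149: 149 − 1² = 148, 149 − 2² = 145, 149 − 3² = 140, 149 − 4² = 133, 149 − 5² = 124, 149 − 6² = 113, 149 − 7² = 100 = 10² ⇒ 149 = 7² + 10².
  Combine using the Brahmagupta–Fibonacci identity (a² + b²)(c² + d²) = (ac − bd)² + (ad + bc)² = (ac + bd)² + (ad − bc)²:
  41 · 149 = 6109: from (4² + 5²)(7² + 10²), take (4·7 − 5·10, 4·10 + 5·7) = (28 − 50, 40 + 35) = (-22, 75); dropping signs (only squares matter) gives (22, 75); check 22² + 75² = 484 + 5625 = 6109 ✓.
  Scale by k = 3: (3·22, 3·75) = (66, 225).
Step 4: Order so x ≤ y and verify: 66² + 225² = 4356 + 50625 = 54981 = n. ✓

n = 54981 = 66² + 225² (one valid representation with x ≤ y).


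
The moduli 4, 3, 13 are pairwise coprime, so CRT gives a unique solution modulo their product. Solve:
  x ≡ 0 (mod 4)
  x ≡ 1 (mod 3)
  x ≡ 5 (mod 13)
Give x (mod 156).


Moduli 4, 3, 13 are pairwise coprime; by CRT there is a unique solution modulo M = 4 · 3 · 13 = 156.
Solve pairwise, accumulating the modulus:
  Start with x ≡ 0 (mod 4).
  Combine with x ≡ 1 (mod 3): since gcd(4, 3) = 1, we get a unique residue mod 12.
    Write x = 0 + 4·t and substitute into x ≡ 1 (mod 3): 4·t ≡ 1 − 0 = 1 (mod 3).
    Reduce coefficients mod 3: 1·t ≡ 1 (mod 3).
    So t ≡ 1 (mod 3).
    Then x = 0 + 4·1 = 4, valid modulo lcm(4, 3) = 12: x ≡ 4 (mod 12).
  Combine with x ≡ 5 (mod 13): since gcd(12, 13) = 1, we get a unique residue mod 156.
    Write x = 4 + 12·t and substitute into x ≡ 5 (mod 13): 12·t ≡ 5 − 4 = 1 (mod 13).
    The inverse of 12 mod 13 is 12 (since 12·12 = 144 = 11·13 + 1), so t ≡ 12·1 = 12 ≡ 12 (mod 13).
    Then x = 4 + 12·12 = 148, valid modulo lcm(12, 13) = 156: x ≡ 148 (mod 156).
Verify: 148 mod 4 = 0 ✓, 148 mod 3 = 1 ✓, 148 mod 13 = 5 ✓.

x ≡ 148 (mod 156).


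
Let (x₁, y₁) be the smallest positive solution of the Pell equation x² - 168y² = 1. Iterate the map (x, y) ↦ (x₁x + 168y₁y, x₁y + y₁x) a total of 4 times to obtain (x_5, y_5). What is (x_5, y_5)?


Step 1: Find the fundamental solution (x₁, y₁) of x² - 168y² = 1.
  Expand √168 as a continued fraction. a₀ = ⌊√168⌋ = 12; iterate m_{k+1} = d_k·a_k − m_k, d_{k+1} = (168 − m_{k+1}²)/d_k, a_{k+1} = ⌊(a₀ + m_{k+1})/d_{k+1}⌋ (starting m₀ = 0, d₀ = 1), with convergents p_k = a_k·p_{k-1} + p_{k-2}, q_k = a_k·q_{k-1} + q_{k-2} (p₋₁ = 1, q₋₁ = 0):
  k = 0: a₀ = 12; p₀/q₀ = 12/1; p₀² − 168·q₀² = 144 − 168 = -24.
  k = 1: m = 12, d = 24, a = ⌊(12 + 12)/24⌋ = 1; p/q = (1·12 + 1)/(1·1 + 0) = 13/1; p² − 168·q² = 169 − 168 = 1.
  The first convergent with p² − 168·q² = 1 gives the fundamental solution (x₁, y₁) = (13, 1).
Step 2: Apply the recurrence (x_{n+1}, y_{n+1}) = (x₁x_n + 168y₁y_n, x₁y_n + y₁x_n) repeatedly.
  From (x_1, y_1) = (13, 1): x_2 = 13·13 + 168·1·1 = 337; y_2 = 13·1 + 1·13 = 26.
  From (x_2, y_2) = (337, 26): x_3 = 13·337 + 168·1·26 = 8749; y_3 = 13·26 + 1·337 = 675.
  From (x_3, y_3) = (8749, 675): x_4 = 13·8749 + 168·1·675 = 227137; y_4 = 13·675 + 1·8749 = 17524.
  From (x_4, y_4) = (227137, 17524): x_5 = 13·227137 + 168·1·17524 = 5896813; y_5 = 13·17524 + 1·227137 = 454949.
Step 3: Verify x_5² - 168·y_5² = 34772403556969 - 34772403556968 = 1 (should be 1). ✓

(x_1, y_1) = (13, 1); (x_5, y_5) = (5896813, 454949).


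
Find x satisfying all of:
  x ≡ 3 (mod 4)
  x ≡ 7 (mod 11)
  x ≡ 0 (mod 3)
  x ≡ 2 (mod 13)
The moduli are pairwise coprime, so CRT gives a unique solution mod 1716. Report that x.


Product of moduli M = 4 · 11 · 3 · 13 = 1716.
Merge one congruence at a time:
  Start: x ≡ 3 (mod 4).
  Combine with x ≡ 7 (mod 11); new modulus lcm = 44.
    Write x = 3 + 4·t and substitute into x ≡ 7 (mod 11): 4·t ≡ 7 − 3 = 4 (mod 11).
    The inverse of 4 mod 11 is 3 (since 4·3 = 12 = 1·11 + 1), so t ≡ 3·4 = 12 ≡ 1 (mod 11).
    Then x = 3 + 4·1 = 7, valid modulo lcm(4, 11) = 44: x ≡ 7 (mod 44).
  Combine with x ≡ 0 (mod 3); new modulus lcm = 132.
    Write x = 7 + 44·t and substitute into x ≡ 0 (mod 3): 44·t ≡ 0 − 7 = -7 (mod 3).
    Reduce coefficients mod 3: 2·t ≡ 2 (mod 3).
    The inverse of 2 mod 3 is 2 (since 2·2 = 4 = 1·3 + 1), so t ≡ 2·2 = 4 ≡ 1 (mod 3).
    Then x = 7 + 44·1 = 51, valid modulo lcm(44, 3) = 132: x ≡ 51 (mod 132).
  Combine with x ≡ 2 (mod 13); new modulus lcm = 1716.
    Write x = 51 + 132·t and substitute into x ≡ 2 (mod 13): 132·t ≡ 2 − 51 = -49 (mod 13).
    Reduce coefficients mod 13: 2·t ≡ 3 (mod 13).
    The inverse of 2 mod 13 is 7 (since 2·7 = 14 = 1·13 + 1), so t ≡ 7·3 = 21 ≡ 8 (mod 13).
    Then x = 51 + 132·8 = 1107, valid modulo lcm(132, 13) = 1716: x ≡ 1107 (mod 1716).
Verify against each original: 1107 mod 4 = 3, 1107 mod 11 = 7, 1107 mod 3 = 0, 1107 mod 13 = 2.

x ≡ 1107 (mod 1716).


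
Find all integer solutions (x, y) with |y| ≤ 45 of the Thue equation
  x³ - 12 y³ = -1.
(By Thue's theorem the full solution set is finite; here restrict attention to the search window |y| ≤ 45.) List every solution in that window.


The equation is x³ - 12y³ = -1. For fixed y, x³ = 12·y³ − 1, so a solution requires the RHS to be a perfect cube.
Strategy: iterate y from -45 to 45, compute RHS = 12·y³ − 1, and check whether it is a (positive or negative) perfect cube.
Check small values of y:
  y = 0: RHS = -1 = (-1)³ ⇒ x = -1 works.
  y = 1: RHS = 11 is not a perfect cube.
  y = -1: RHS = -13 is not a perfect cube.
  y = 2: RHS = 95 is not a perfect cube.
  y = -2: RHS = -97 is not a perfect cube.
  y = 3: RHS = 323 is not a perfect cube.
  y = -3: RHS = -325 is not a perfect cube.
Continuing the search up to |y| = 45 finds no further solutions beyond those listed.
Collected solutions: (-1, 0).

Solutions (with |y| ≤ 45): (-1, 0).


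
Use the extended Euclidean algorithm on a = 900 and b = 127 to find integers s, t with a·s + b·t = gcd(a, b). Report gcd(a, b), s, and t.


Euclidean algorithm on (900, 127) — divide until remainder is 0:
  900 = 7 · 127 + 11
  127 = 11 · 11 + 6
  11 = 1 · 6 + 5
  6 = 1 · 5 + 1
  5 = 5 · 1 + 0
gcd(900, 127) = 1.
Track Bezout coefficients alongside the remainders: start with r₀ = 900 = a·1 + b·0 (s = 1, t = 0) and r₁ = 127 = a·0 + b·1 (s = 0, t = 1); each new remainder r_{k+1} = r_{k-1} − q_k·r_k inherits s_{k+1} = s_{k-1} − q_k·s_k, t_{k+1} = t_{k-1} − q_k·t_k, so r_k = a·s_k + b·t_k at every step:
  q = 7: r = 11, s = 1 − 7·0 = 1, t = 0 − 7·1 = -7  (check: 900·1 + 127·(-7) = 11)
  q = 11: r = 6, s = 0 − 11·1 = -11, t = 1 − 11·(-7) = 78  (check: 900·(-11) + 127·78 = 6)
  q = 1: r = 5, s = 1 − 1·(-11) = 12, t = -7 − 1·78 = -85  (check: 900·12 + 127·(-85) = 5)
  q = 1: r = 1, s = -11 − 1·12 = -23, t = 78 − 1·(-85) = 163  (check: 900·(-23) + 127·163 = 1)
The row with r = 1 (the gcd) gives the Bezout coefficients s = -23, t = 163.
Result: 900 · (-23) + 127 · (163) = 1.

gcd(900, 127) = 1; s = -23, t = 163 (check: 900·(-23) + 127·163 = 1).


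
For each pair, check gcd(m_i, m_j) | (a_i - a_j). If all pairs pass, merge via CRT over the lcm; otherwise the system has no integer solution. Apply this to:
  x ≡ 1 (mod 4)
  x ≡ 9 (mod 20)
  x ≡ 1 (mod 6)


Moduli 4, 20, 6 are not pairwise coprime, so CRT works modulo lcm(m_i) when all pairwise compatibility conditions hold.
Pairwise compatibility: gcd(m_i, m_j) must divide a_i - a_j for every pair.
Merge one congruence at a time:
  Start: x ≡ 1 (mod 4).
  Combine with x ≡ 9 (mod 20): gcd(4, 20) = 4; 9 - 1 = 8, which IS divisible by 4, so compatible.
    Write x = 1 + 4·t and substitute into x ≡ 9 (mod 20): 4·t ≡ 9 − 1 = 8 (mod 20).
    Divide the congruence (and modulus) by g = 4: 1·t ≡ 2 (mod 5).
    So t ≡ 2 (mod 5).
    Then x = 1 + 4·2 = 9, valid modulo lcm(4, 20) = 20: x ≡ 9 (mod 20).
  Combine with x ≡ 1 (mod 6): gcd(20, 6) = 2; 1 - 9 = -8, which IS divisible by 2, so compatible.
    Write x = 9 + 20·t and substitute into x ≡ 1 (mod 6): 20·t ≡ 1 − 9 = -8 (mod 6).
    Divide the congruence (and modulus) by g = 2: 10·t ≡ -4 (mod 3).
    Reduce coefficients mod 3: 1·t ≡ 2 (mod 3).
    So t ≡ 2 (mod 3).
    Then x = 9 + 20·2 = 49, valid modulo lcm(20, 6) = 60: x ≡ 49 (mod 60).
Verify: 49 mod 4 = 1, 49 mod 20 = 9, 49 mod 6 = 1.

x ≡ 49 (mod 60).


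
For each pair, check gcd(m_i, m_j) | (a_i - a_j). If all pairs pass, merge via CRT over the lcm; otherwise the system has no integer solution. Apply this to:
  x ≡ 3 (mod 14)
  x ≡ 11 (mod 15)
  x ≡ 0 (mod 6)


Moduli 14, 15, 6 are not pairwise coprime, so CRT works modulo lcm(m_i) when all pairwise compatibility conditions hold.
Pairwise compatibility: gcd(m_i, m_j) must divide a_i - a_j for every pair.
Merge one congruence at a time:
  Start: x ≡ 3 (mod 14).
  Combine with x ≡ 11 (mod 15): gcd(14, 15) = 1; 11 - 3 = 8, which IS divisible by 1, so compatible.
    Write x = 3 + 14·t and substitute into x ≡ 11 (mod 15): 14·t ≡ 11 − 3 = 8 (mod 15).
    The inverse of 14 mod 15 is 14 (since 14·14 = 196 = 13·15 + 1), so t ≡ 14·8 = 112 ≡ 7 (mod 15).
    Then x = 3 + 14·7 = 101, valid modulo lcm(14, 15) = 210: x ≡ 101 (mod 210).
  Combine with x ≡ 0 (mod 6): gcd(210, 6) = 6, and 0 - 101 = -101 is NOT divisible by 6.
    ⇒ system is inconsistent (no integer solution).

No solution (the system is inconsistent).


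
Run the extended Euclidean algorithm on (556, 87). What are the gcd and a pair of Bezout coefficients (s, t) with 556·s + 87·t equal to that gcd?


Euclidean algorithm on (556, 87) — divide until remainder is 0:
  556 = 6 · 87 + 34
  87 = 2 · 34 + 19
  34 = 1 · 19 + 15
  19 = 1 · 15 + 4
  15 = 3 · 4 + 3
  4 = 1 · 3 + 1
  3 = 3 · 1 + 0
gcd(556, 87) = 1.
Track Bezout coefficients alongside the remainders: start with r₀ = 556 = a·1 + b·0 (s = 1, t = 0) and r₁ = 87 = a·0 + b·1 (s = 0, t = 1); each new remainder r_{k+1} = r_{k-1} − q_k·r_k inherits s_{k+1} = s_{k-1} − q_k·s_k, t_{k+1} = t_{k-1} − q_k·t_k, so r_k = a·s_k + b·t_k at every step:
  q = 6: r = 34, s = 1 − 6·0 = 1, t = 0 − 6·1 = -6  (check: 556·1 + 87·(-6) = 34)
  q = 2: r = 19, s = 0 − 2·1 = -2, t = 1 − 2·(-6) = 13  (check: 556·(-2) + 87·13 = 19)
  q = 1: r = 15, s = 1 − 1·(-2) = 3, t = -6 − 1·13 = -19  (check: 556·3 + 87·(-19) = 15)
  q = 1: r = 4, s = -2 − 1·3 = -5, t = 13 − 1·(-19) = 32  (check: 556·(-5) + 87·32 = 4)
  q = 3: r = 3, s = 3 − 3·(-5) = 18, t = -19 − 3·32 = -115  (check: 556·18 + 87·(-115) = 3)
  q = 1: r = 1, s = -5 − 1·18 = -23, t = 32 − 1·(-115) = 147  (check: 556·(-23) + 87·147 = 1)
The row with r = 1 (the gcd) gives the Bezout coefficients s = -23, t = 147.
Result: 556 · (-23) + 87 · (147) = 1.

gcd(556, 87) = 1; s = -23, t = 147 (check: 556·(-23) + 87·147 = 1).


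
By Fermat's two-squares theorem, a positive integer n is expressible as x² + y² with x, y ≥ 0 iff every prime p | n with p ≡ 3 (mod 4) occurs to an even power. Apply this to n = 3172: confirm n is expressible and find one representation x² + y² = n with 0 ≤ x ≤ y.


Step 1: Factor n = 3172 = 2^2 · 13 · 61.
Step 2: Check the mod-4 condition on each prime factor: 2 = 2 (special); 13 ≡ 1 (mod 4), exponent 1; 61 ≡ 1 (mod 4), exponent 1.
All primes ≡ 3 (mod 4) appear to even exponent (or don't appear), so by the two-squares theorem n IS expressible as a sum of two squares.
Step 3: Build a representation. Group n = k² · m with k = 2 and m = 13 · 61 = 793 (a product of primes ≡ 1 (mod 4)); a representation of m scales to one of n via (k·x)² + (k·y)² = k²(x² + y²). Each prime p ≡ 1 (mod 4) is itself a sum of two squares; find a² by testing p − a² for a perfect square:
  13: 13 − 1² = 12, 13 − 2² = 9 = 3² ⇒ 13 = 2² + 3².
  61: 61 − 1² = 60, 61 − 2² = 57, 61 − 3² = 52, 61 − 4² = 45, 61 − 5² = 36 = 6² ⇒ 61 = 5² + 6².
  Combine using the Brahmagupta–Fibonacci identity (a² + b²)(c² + d²) = (ac − bd)² + (ad + bc)² = (ac + bd)² + (ad − bc)²:
  13 · 61 = 793: from (2² + 3²)(5² + 6²), take (2·5 − 3·6, 2·6 + 3·5) = (10 − 18, 12 + 15) = (-8, 27); dropping signs (only squares matter) gives (8, 27); check 8² + 27² = 64 + 729 = 793 ✓.
  Scale by k = 2: (2·8, 2·27) = (16, 54).
Step 4: Order so x ≤ y and verify: 16² + 54² = 256 + 2916 = 3172 = n. ✓

n = 3172 = 16² + 54² (one valid representation with x ≤ y).


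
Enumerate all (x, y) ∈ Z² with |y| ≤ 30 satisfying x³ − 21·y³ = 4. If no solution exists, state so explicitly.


The equation is x³ - 21y³ = 4. For fixed y, x³ = 21·y³ + 4, so a solution requires the RHS to be a perfect cube.
Strategy: iterate y from -30 to 30, compute RHS = 21·y³ + 4, and check whether it is a (positive or negative) perfect cube.
Check small values of y:
  y = 0: RHS = 4 is not a perfect cube.
  y = 1: RHS = 25 is not a perfect cube.
  y = -1: RHS = -17 is not a perfect cube.
  y = 2: RHS = 172 is not a perfect cube.
  y = -2: RHS = -164 is not a perfect cube.
  y = 3: RHS = 571 is not a perfect cube.
  y = -3: RHS = -563 is not a perfect cube.
Continuing the search up to |y| = 30 finds no solutions either.
No (x, y) in the scanned range satisfies the equation.

No integer solutions with |y| ≤ 30.


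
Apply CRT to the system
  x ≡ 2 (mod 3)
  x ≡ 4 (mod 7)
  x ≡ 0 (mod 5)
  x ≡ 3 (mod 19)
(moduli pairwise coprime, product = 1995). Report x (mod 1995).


Product of moduli M = 3 · 7 · 5 · 19 = 1995.
Merge one congruence at a time:
  Start: x ≡ 2 (mod 3).
  Combine with x ≡ 4 (mod 7); new modulus lcm = 21.
    Write x = 2 + 3·t and substitute into x ≡ 4 (mod 7): 3·t ≡ 4 − 2 = 2 (mod 7).
    The inverse of 3 mod 7 is 5 (since 3·5 = 15 = 2·7 + 1), so t ≡ 5·2 = 10 ≡ 3 (mod 7).
    Then x = 2 + 3·3 = 11, valid modulo lcm(3, 7) = 21: x ≡ 11 (mod 21).
  Combine with x ≡ 0 (mod 5); new modulus lcm = 105.
    Write x = 11 + 21·t and substitute into x ≡ 0 (mod 5): 21·t ≡ 0 − 11 = -11 (mod 5).
    Reduce coefficients mod 5: 1·t ≡ 4 (mod 5).
    So t ≡ 4 (mod 5).
    Then x = 11 + 21·4 = 95, valid modulo lcm(21, 5) = 105: x ≡ 95 (mod 105).
  Combine with x ≡ 3 (mod 19); new modulus lcm = 1995.
    Write x = 95 + 105·t and substitute into x ≡ 3 (mod 19): 105·t ≡ 3 − 95 = -92 (mod 19).
    Reduce coefficients mod 19: 10·t ≡ 3 (mod 19).
    The inverse of 10 mod 19 is 2 (since 10·2 = 20 = 1·19 + 1), so t ≡ 2·3 = 6 ≡ 6 (mod 19).
    Then x = 95 + 105·6 = 725, valid modulo lcm(105, 19) = 1995: x ≡ 725 (mod 1995).
Verify against each original: 725 mod 3 = 2, 725 mod 7 = 4, 725 mod 5 = 0, 725 mod 19 = 3.

x ≡ 725 (mod 1995).


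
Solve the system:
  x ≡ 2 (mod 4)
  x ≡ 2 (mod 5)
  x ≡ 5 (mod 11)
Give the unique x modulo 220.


Moduli 4, 5, 11 are pairwise coprime; by CRT there is a unique solution modulo M = 4 · 5 · 11 = 220.
Solve pairwise, accumulating the modulus:
  Start with x ≡ 2 (mod 4).
  Combine with x ≡ 2 (mod 5): since gcd(4, 5) = 1, we get a unique residue mod 20.
    Write x = 2 + 4·t and substitute into x ≡ 2 (mod 5): 4·t ≡ 2 − 2 = 0 (mod 5).
    The inverse of 4 mod 5 is 4 (since 4·4 = 16 = 3·5 + 1), so t ≡ 4·0 = 0 ≡ 0 (mod 5).
    Then x = 2 + 4·0 = 2, valid modulo lcm(4, 5) = 20: x ≡ 2 (mod 20).
  Combine with x ≡ 5 (mod 11): since gcd(20, 11) = 1, we get a unique residue mod 220.
    Write x = 2 + 20·t and substitute into x ≡ 5 (mod 11): 20·t ≡ 5 − 2 = 3 (mod 11).
    Reduce coefficients mod 11: 9·t ≡ 3 (mod 11).
    The inverse of 9 mod 11 is 5 (since 9·5 = 45 = 4·11 + 1), so t ≡ 5·3 = 15 ≡ 4 (mod 11).
    Then x = 2 + 20·4 = 82, valid modulo lcm(20, 11) = 220: x ≡ 82 (mod 220).
Verify: 82 mod 4 = 2 ✓, 82 mod 5 = 2 ✓, 82 mod 11 = 5 ✓.

x ≡ 82 (mod 220).


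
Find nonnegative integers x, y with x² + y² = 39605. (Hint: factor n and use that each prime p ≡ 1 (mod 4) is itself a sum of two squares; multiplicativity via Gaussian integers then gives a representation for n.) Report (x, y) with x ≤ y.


Step 1: Factor n = 39605 = 5 · 89^2.
Step 2: Check the mod-4 condition on each prime factor: 5 ≡ 1 (mod 4), exponent 1; 89 ≡ 1 (mod 4), exponent 2.
All primes ≡ 3 (mod 4) appear to even exponent (or don't appear), so by the two-squares theorem n IS expressible as a sum of two squares.
Step 3: Build a representation. Here n = 5 · 89 · 89 is a product of primes ≡ 1 (mod 4). Each prime p ≡ 1 (mod 4) is itself a sum of two squares; find a² by testing p − a² for a perfect square:
  5: 5 − 1² = 4 = 2² ⇒ 5 = 1² + 2².
  89: 89 − 1² = 88, 89 − 2² = 85, 89 − 3² = 80, 89 − 4² = 73, 89 − 5² = 64 = 8² ⇒ 89 = 5² + 8².
  Combine using the Brahmagupta–Fibonacci identity (a² + b²)(c² + d²) = (ac − bd)² + (ad + bc)² = (ac + bd)² + (ad − bc)²:
  5 · 89 = 445: from (1² + 2²)(5² + 8²), take (1·5 − 2·8, 1·8 + 2·5) = (5 − 16, 8 + 10) = (-11, 18); dropping signs (only squares matter) gives (11, 18); check 11² + 18² = 121 + 324 = 445 ✓.
  445 · 89 = 39605: from (11² + 18²)(5² + 8²), take (11·5 − 18·8, 11·8 + 18·5) = (55 − 144, 88 + 90) = (-89, 178); dropping signs (only squares matter) gives (89, 178); check 89² + 178² = 7921 + 31684 = 39605 ✓.
Step 4: Order so x ≤ y and verify: 89² + 178² = 7921 + 31684 = 39605 = n. ✓

n = 39605 = 89² + 178² (one valid representation with x ≤ y).


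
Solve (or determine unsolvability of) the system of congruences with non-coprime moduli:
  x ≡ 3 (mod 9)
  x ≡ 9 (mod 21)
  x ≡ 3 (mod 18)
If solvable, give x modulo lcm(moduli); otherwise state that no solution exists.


Moduli 9, 21, 18 are not pairwise coprime, so CRT works modulo lcm(m_i) when all pairwise compatibility conditions hold.
Pairwise compatibility: gcd(m_i, m_j) must divide a_i - a_j for every pair.
Merge one congruence at a time:
  Start: x ≡ 3 (mod 9).
  Combine with x ≡ 9 (mod 21): gcd(9, 21) = 3; 9 - 3 = 6, which IS divisible by 3, so compatible.
    Write x = 3 + 9·t and substitute into x ≡ 9 (mod 21): 9·t ≡ 9 − 3 = 6 (mod 21).
    Divide the congruence (and modulus) by g = 3: 3·t ≡ 2 (mod 7).
    The inverse of 3 mod 7 is 5 (since 3·5 = 15 = 2·7 + 1), so t ≡ 5·2 = 10 ≡ 3 (mod 7).
    Then x = 3 + 9·3 = 30, valid modulo lcm(9, 21) = 63: x ≡ 30 (mod 63).
  Combine with x ≡ 3 (mod 18): gcd(63, 18) = 9; 3 - 30 = -27, which IS divisible by 9, so compatible.
    Write x = 30 + 63·t and substitute into x ≡ 3 (mod 18): 63·t ≡ 3 − 30 = -27 (mod 18).
    Divide the congruence (and modulus) by g = 9: 7·t ≡ -3 (mod 2).
    Reduce coefficients mod 2: 1·t ≡ 1 (mod 2).
    So t ≡ 1 (mod 2).
    Then x = 30 + 63·1 = 93, valid modulo lcm(63, 18) = 126: x ≡ 93 (mod 126).
Verify: 93 mod 9 = 3, 93 mod 21 = 9, 93 mod 18 = 3.

x ≡ 93 (mod 126).


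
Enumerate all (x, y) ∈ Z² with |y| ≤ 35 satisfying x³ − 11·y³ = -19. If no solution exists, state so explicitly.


The equation is x³ - 11y³ = -19. For fixed y, x³ = 11·y³ − 19, so a solution requires the RHS to be a perfect cube.
Strategy: iterate y from -35 to 35, compute RHS = 11·y³ − 19, and check whether it is a (positive or negative) perfect cube.
Check small values of y:
  y = 0: RHS = -19 is not a perfect cube.
  y = 1: RHS = -8 = (-2)³ ⇒ x = -2 works.
  y = -1: RHS = -30 is not a perfect cube.
  y = 2: RHS = 69 is not a perfect cube.
  y = -2: RHS = -107 is not a perfect cube.
  y = 3: RHS = 278 is not a perfect cube.
  y = -3: RHS = -316 is not a perfect cube.
Continuing, at y = 9: RHS = 8000 = (20)³ ⇒ x = 20 works.
Searching the remaining y in |y| ≤ 35 finds no further solutions.
Collected solutions: (-2, 1), (20, 9).

Solutions (with |y| ≤ 35): (-2, 1), (20, 9).


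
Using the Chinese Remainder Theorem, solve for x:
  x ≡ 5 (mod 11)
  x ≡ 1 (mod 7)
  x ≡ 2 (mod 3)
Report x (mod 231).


Moduli 11, 7, 3 are pairwise coprime; by CRT there is a unique solution modulo M = 11 · 7 · 3 = 231.
Solve pairwise, accumulating the modulus:
  Start with x ≡ 5 (mod 11).
  Combine with x ≡ 1 (mod 7): since gcd(11, 7) = 1, we get a unique residue mod 77.
    Write x = 5 + 11·t and substitute into x ≡ 1 (mod 7): 11·t ≡ 1 − 5 = -4 (mod 7).
    Reduce coefficients mod 7: 4·t ≡ 3 (mod 7).
    The inverse of 4 mod 7 is 2 (since 4·2 = 8 = 1·7 + 1), so t ≡ 2·3 = 6 ≡ 6 (mod 7).
    Then x = 5 + 11·6 = 71, valid modulo lcm(11, 7) = 77: x ≡ 71 (mod 77).
  Combine with x ≡ 2 (mod 3): since gcd(77, 3) = 1, we get a unique residue mod 231.
    Write x = 71 + 77·t and substitute into x ≡ 2 (mod 3): 77·t ≡ 2 − 71 = -69 (mod 3).
    Reduce coefficients mod 3: 2·t ≡ 0 (mod 3).
    The inverse of 2 mod 3 is 2 (since 2·2 = 4 = 1·3 + 1), so t ≡ 2·0 = 0 ≡ 0 (mod 3).
    Then x = 71 + 77·0 = 71, valid modulo lcm(77, 3) = 231: x ≡ 71 (mod 231).
Verify: 71 mod 11 = 5 ✓, 71 mod 7 = 1 ✓, 71 mod 3 = 2 ✓.

x ≡ 71 (mod 231).


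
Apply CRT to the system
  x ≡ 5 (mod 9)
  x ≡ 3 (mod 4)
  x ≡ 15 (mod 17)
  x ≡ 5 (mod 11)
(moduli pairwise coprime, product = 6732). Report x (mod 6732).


Product of moduli M = 9 · 4 · 17 · 11 = 6732.
Merge one congruence at a time:
  Start: x ≡ 5 (mod 9).
  Combine with x ≡ 3 (mod 4); new modulus lcm = 36.
    Write x = 5 + 9·t and substitute into x ≡ 3 (mod 4): 9·t ≡ 3 − 5 = -2 (mod 4).
    Reduce coefficients mod 4: 1·t ≡ 2 (mod 4).
    So t ≡ 2 (mod 4).
    Then x = 5 + 9·2 = 23, valid modulo lcm(9, 4) = 36: x ≡ 23 (mod 36).
  Combine with x ≡ 15 (mod 17); new modulus lcm = 612.
    Write x = 23 + 36·t and substitute into x ≡ 15 (mod 17): 36·t ≡ 15 − 23 = -8 (mod 17).
    Reduce coefficients mod 17: 2·t ≡ 9 (mod 17).
    The inverse of 2 mod 17 is 9 (since 2·9 = 18 = 1·17 + 1), so t ≡ 9·9 = 81 ≡ 13 (mod 17).
    Then x = 23 + 36·13 = 491, valid modulo lcm(36, 17) = 612: x ≡ 491 (mod 612).
  Combine with x ≡ 5 (mod 11); new modulus lcm = 6732.
    Write x = 491 + 612·t and substitute into x ≡ 5 (mod 11): 612·t ≡ 5 − 491 = -486 (mod 11).
    Reduce coefficients mod 11: 7·t ≡ 9 (mod 11).
    The inverse of 7 mod 11 is 8 (since 7·8 = 56 = 5·11 + 1), so t ≡ 8·9 = 72 ≡ 6 (mod 11).
    Then x = 491 + 612·6 = 4163, valid modulo lcm(612, 11) = 6732: x ≡ 4163 (mod 6732).
Verify against each original: 4163 mod 9 = 5, 4163 mod 4 = 3, 4163 mod 17 = 15, 4163 mod 11 = 5.

x ≡ 4163 (mod 6732).


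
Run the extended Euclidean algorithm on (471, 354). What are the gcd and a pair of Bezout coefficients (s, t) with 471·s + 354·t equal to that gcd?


Euclidean algorithm on (471, 354) — divide until remainder is 0:
  471 = 1 · 354 + 117
  354 = 3 · 117 + 3
  117 = 39 · 3 + 0
gcd(471, 354) = 3.
Track Bezout coefficients alongside the remainders: start with r₀ = 471 = a·1 + b·0 (s = 1, t = 0) and r₁ = 354 = a·0 + b·1 (s = 0, t = 1); each new remainder r_{k+1} = r_{k-1} − q_k·r_k inherits s_{k+1} = s_{k-1} − q_k·s_k, t_{k+1} = t_{k-1} − q_k·t_k, so r_k = a·s_k + b·t_k at every step:
  q = 1: r = 117, s = 1 − 1·0 = 1, t = 0 − 1·1 = -1  (check: 471·1 + 354·(-1) = 117)
  q = 3: r = 3, s = 0 − 3·1 = -3, t = 1 − 3·(-1) = 4  (check: 471·(-3) + 354·4 = 3)
The row with r = 3 (the gcd) gives the Bezout coefficients s = -3, t = 4.
Result: 471 · (-3) + 354 · (4) = 3.

gcd(471, 354) = 3; s = -3, t = 4 (check: 471·(-3) + 354·4 = 3).


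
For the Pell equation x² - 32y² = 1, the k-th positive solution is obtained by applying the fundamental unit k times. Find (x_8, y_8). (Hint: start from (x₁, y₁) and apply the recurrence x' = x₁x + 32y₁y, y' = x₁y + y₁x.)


Step 1: Find the fundamental solution (x₁, y₁) of x² - 32y² = 1.
  Expand √32 as a continued fraction. a₀ = ⌊√32⌋ = 5; iterate m_{k+1} = d_k·a_k − m_k, d_{k+1} = (32 − m_{k+1}²)/d_k, a_{k+1} = ⌊(a₀ + m_{k+1})/d_{k+1}⌋ (starting m₀ = 0, d₀ = 1), with convergents p_k = a_k·p_{k-1} + p_{k-2}, q_k = a_k·q_{k-1} + q_{k-2} (p₋₁ = 1, q₋₁ = 0):
  k = 0: a₀ = 5; p₀/q₀ = 5/1; p₀² − 32·q₀² = 25 − 32 = -7.
  k = 1: m = 5, d = 7, a = ⌊(5 + 5)/7⌋ = 1; p/q = (1·5 + 1)/(1·1 + 0) = 6/1; p² − 32·q² = 36 − 32 = 4.
  k = 2: m = 2, d = 4, a = ⌊(5 + 2)/4⌋ = 1; p/q = (1·6 + 5)/(1·1 + 1) = 11/2; p² − 32·q² = 121 − 128 = -7.
  k = 3: m = 2, d = 7, a = ⌊(5 + 2)/7⌋ = 1; p/q = (1·11 + 6)/(1·2 + 1) = 17/3; p² − 32·q² = 289 − 288 = 1.
  The first convergent with p² − 32·q² = 1 gives the fundamental solution (x₁, y₁) = (17, 3).
Step 2: Apply the recurrence (x_{n+1}, y_{n+1}) = (x₁x_n + 32y₁y_n, x₁y_n + y₁x_n) repeatedly.
  From (x_1, y_1) = (17, 3): x_2 = 17·17 + 32·3·3 = 577; y_2 = 17·3 + 3·17 = 102.
  From (x_2, y_2) = (577, 102): x_3 = 17·577 + 32·3·102 = 19601; y_3 = 17·102 + 3·577 = 3465.
  From (x_3, y_3) = (19601, 3465): x_4 = 17·19601 + 32·3·3465 = 665857; y_4 = 17·3465 + 3·19601 = 117708.
  From (x_4, y_4) = (665857, 117708): x_5 = 17·665857 + 32·3·117708 = 22619537; y_5 = 17·117708 + 3·665857 = 3998607.
  From (x_5, y_5) = (22619537, 3998607): x_6 = 17·22619537 + 32·3·3998607 = 768398401; y_6 = 17·3998607 + 3·22619537 = 135834930.
  From (x_6, y_6) = (768398401, 135834930): x_7 = 17·768398401 + 32·3·135834930 = 26102926097; y_7 = 17·135834930 + 3·768398401 = 4614389013.
  From (x_7, y_7) = (26102926097, 4614389013): x_8 = 17·26102926097 + 32·3·4614389013 = 886731088897; y_8 = 17·4614389013 + 3·26102926097 = 156753391512.
Step 3: Verify x_8² - 32·y_8² = 786292024016459316676609 - 786292024016459316676608 = 1 (should be 1). ✓

(x_1, y_1) = (17, 3); (x_8, y_8) = (886731088897, 156753391512).


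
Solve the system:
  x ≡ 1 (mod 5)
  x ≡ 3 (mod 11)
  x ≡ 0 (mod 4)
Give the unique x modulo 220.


Moduli 5, 11, 4 are pairwise coprime; by CRT there is a unique solution modulo M = 5 · 11 · 4 = 220.
Solve pairwise, accumulating the modulus:
  Start with x ≡ 1 (mod 5).
  Combine with x ≡ 3 (mod 11): since gcd(5, 11) = 1, we get a unique residue mod 55.
    Write x = 1 + 5·t and substitute into x ≡ 3 (mod 11): 5·t ≡ 3 − 1 = 2 (mod 11).
    The inverse of 5 mod 11 is 9 (since 5·9 = 45 = 4·11 + 1), so t ≡ 9·2 = 18 ≡ 7 (mod 11).
    Then x = 1 + 5·7 = 36, valid modulo lcm(5, 11) = 55: x ≡ 36 (mod 55).
  Combine with x ≡ 0 (mod 4): since gcd(55, 4) = 1, we get a unique residue mod 220.
    Write x = 36 + 55·t and substitute into x ≡ 0 (mod 4): 55·t ≡ 0 − 36 = -36 (mod 4).
    Reduce coefficients mod 4: 3·t ≡ 0 (mod 4).
    The inverse of 3 mod 4 is 3 (since 3·3 = 9 = 2·4 + 1), so t ≡ 3·0 = 0 ≡ 0 (mod 4).
    Then x = 36 + 55·0 = 36, valid modulo lcm(55, 4) = 220: x ≡ 36 (mod 220).
Verify: 36 mod 5 = 1 ✓, 36 mod 11 = 3 ✓, 36 mod 4 = 0 ✓.

x ≡ 36 (mod 220).


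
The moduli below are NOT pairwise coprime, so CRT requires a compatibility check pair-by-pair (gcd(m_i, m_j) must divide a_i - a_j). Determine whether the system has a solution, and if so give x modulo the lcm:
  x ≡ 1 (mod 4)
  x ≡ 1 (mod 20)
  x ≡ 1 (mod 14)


Moduli 4, 20, 14 are not pairwise coprime, so CRT works modulo lcm(m_i) when all pairwise compatibility conditions hold.
Pairwise compatibility: gcd(m_i, m_j) must divide a_i - a_j for every pair.
Merge one congruence at a time:
  Start: x ≡ 1 (mod 4).
  Combine with x ≡ 1 (mod 20): gcd(4, 20) = 4; 1 - 1 = 0, which IS divisible by 4, so compatible.
    Write x = 1 + 4·t and substitute into x ≡ 1 (mod 20): 4·t ≡ 1 − 1 = 0 (mod 20).
    Divide the congruence (and modulus) by g = 4: 1·t ≡ 0 (mod 5).
    So t ≡ 0 (mod 5).
    Then x = 1 + 4·0 = 1, valid modulo lcm(4, 20) = 20: x ≡ 1 (mod 20).
  Combine with x ≡ 1 (mod 14): gcd(20, 14) = 2; 1 - 1 = 0, which IS divisible by 2, so compatible.
    Write x = 1 + 20·t and substitute into x ≡ 1 (mod 14): 20·t ≡ 1 − 1 = 0 (mod 14).
    Divide the congruence (and modulus) by g = 2: 10·t ≡ 0 (mod 7).
    Reduce coefficients mod 7: 3·t ≡ 0 (mod 7).
    The inverse of 3 mod 7 is 5 (since 3·5 = 15 = 2·7 + 1), so t ≡ 5·0 = 0 ≡ 0 (mod 7).
    Then x = 1 + 20·0 = 1, valid modulo lcm(20, 14) = 140: x ≡ 1 (mod 140).
Verify: 1 mod 4 = 1, 1 mod 20 = 1, 1 mod 14 = 1.

x ≡ 1 (mod 140).
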